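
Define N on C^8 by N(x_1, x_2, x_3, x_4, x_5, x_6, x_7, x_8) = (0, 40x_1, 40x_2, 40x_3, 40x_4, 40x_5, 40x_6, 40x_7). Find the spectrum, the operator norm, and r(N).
sigma(N) = {0}; ||N|| = 40; r(N) = 0. (N is nilpotent with N^8 = 0.)

On C^8, N is a strictly lower-triangular matrix with 40 on the subdiagonal and zeros elsewhere, so its characteristic polynomial is lambda^8 and every eigenvalue is 0: sigma(N) = {0}. For the operator norm, N e_i = 40e_{i+1} for i = 1, ..., 7 and N e_8 = 0, so the singular values of N are 40 (with multiplicity 7) and 0; hence ||N|| = 40. The spectral radius r(N) = max|lambda| = 0. Note ||N|| > r(N) — characteristic of non-normal nilpotent operators. Indeed N^8 = 0.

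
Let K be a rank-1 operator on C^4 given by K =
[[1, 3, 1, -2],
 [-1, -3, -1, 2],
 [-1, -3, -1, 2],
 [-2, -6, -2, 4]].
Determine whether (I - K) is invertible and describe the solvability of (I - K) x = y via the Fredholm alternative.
(I - K) is singular (det(I - K) = 0, i.e. 1 ∈ sigma(K)). (I - K) x = y is solvable iff y ⊥ ker((I - K)^*) = span{(1, 3, 1, -2)}, i.e. iff y_1 + 3y_2 + y_3 - 2y_4 = 0. When solvable, the solutions are x = y + c·(1, -1, -1, -2), c arbitrary (ker(I - K) = span{(1, -1, -1, -2)}, dimension 1).

K has rank 1, so it is an outer product K = u v^T: every row of K is a multiple of one row vector. Reading off the entries, u = (1, -1, -1, -2) and v = (1, 3, 1, -2) (row i of K equals u_i·v^T). A rank-one matrix u v^T satisfies K u = u (v·u) and kills the (3)-dimensional subspace v^⊥, so its characteristic polynomial is lambda^3 (lambda - v·u) with v·u = tr K = 1. Hence the eigenvalues of I - K are 1 (multiplicity 3) and 1 - (1) = 0, so det(I - K) = 0. (Direct check: I - K =
[[0, -3, -1, 2],
 [1, 4, 1, -2],
 [1, 3, 2, -2],
 [2, 6, 2, -3]]
has determinant 0.) So 1 is an eigenvalue of K and (I - K) is not invertible. The finite-dimensional Fredholm alternative says: either (I - K) is invertible, or ker(I - K) ≠ {0} and then range(I - K) = ker((I - K)^*)^⊥, with dim ker(I - K) = dim ker((I - K)^*). We are in the second case, so we need both kernels. Kernel of I - K: (I - K) u = u - u (v·u) = u - u = 0, so ker(I - K) = span{u} = span{(1, -1, -1, -2)} (it is exactly 1-dimensional because rank(I - K) = 3). Kernel of the adjoint: K is real, so (I - K)^* = I - K^T = I - v u^T, and (I - v u^T) v = v - v (u·v) = 0; hence ker((I - K)^*) = span{v} = span{(1, 3, 1, -2)}. Therefore (I - K) x = y is solvable iff <y, v> = 0, i.e. iff y_1 + 3y_2 + y_3 - 2y_4 = 0. When this holds, K y = u (v·y) = 0, so (I - K) y = y and x = y is a particular solution; the full solution set is the line x = y + c·u = y + c·(1, -1, -1, -2), c ∈ C.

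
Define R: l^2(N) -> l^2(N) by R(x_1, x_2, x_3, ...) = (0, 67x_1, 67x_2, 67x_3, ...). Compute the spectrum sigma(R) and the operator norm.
sigma(R) = closed disk {z in C : |z| ≤ 67}; ||R|| = 67

Note R = 67·U where U is the unit right shift (U x)_k = x_{k-1} (with x_0 := 0); so ||R|| = 67||U|| and sigma(R) = 67·sigma(U). ||R x||^2 = sum_{k≥1} |67x_k|^2 = 4489||x||^2, so ||R|| = 67 and sigma(R) ⊂ {|z| ≤ 67}. For any |lambda| < 67, the equation (R - lambda I) x = 0 forces x_1 = 0, then 67x_k = lambda x_{k+1} ⇒ x = 0, so R has no eigenvalues. But (R - lambda I) is not surjective for |lambda| < 67: solving (R - lambda I) x = e_1 would require x_n proportional to (lambda/67)^(-n), which is not in l^2. So every |lambda| < 67 lies in the residual spectrum. The boundary |lambda| = 67 is in the approximate point spectrum (the spectrum is closed). Hence sigma(R) is the closed disk of radius 67.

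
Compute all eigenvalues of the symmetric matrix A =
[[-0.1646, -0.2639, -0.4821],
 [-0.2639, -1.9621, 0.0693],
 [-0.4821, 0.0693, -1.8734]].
sigma(A) ≈ {-2, 0} (-2 with multiplicity 2)

A is real symmetric, so its spectrum consists of real eigenvalues. Expanding the characteristic polynomial of the displayed matrix gives
  det(λ I - A) = p(λ) = λ^3 + (4)λ^2 + (4)λ + (0).
Solving p(λ) = 0 yields eigenvalues ≈ -2, -2, 0. (A is shown rounded to 4 decimals, so these recover the underlying integer eigenvalues to within that precision.)
Verification: the trace of A = -4 equals the sum of eigenvalues -4, and det(A) ≈ -0.0001 matches the eigenvalue product 0.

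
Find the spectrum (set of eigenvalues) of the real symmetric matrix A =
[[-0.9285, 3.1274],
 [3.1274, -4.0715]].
sigma(A) ≈ {-6, 1}

A is real symmetric, so its spectrum consists of real eigenvalues. Expanding the characteristic polynomial of the displayed matrix gives
  det(λ I - A) = p(λ) = λ^2 + (5)λ + (-6).
Solving p(λ) = 0 yields eigenvalues ≈ -6, 1. (A is shown rounded to 4 decimals, so these recover the underlying integer eigenvalues to within that precision.)
Verification: the trace of A = -5 equals the sum of eigenvalues -5, and det(A) ≈ -6.0002 matches the eigenvalue product -6.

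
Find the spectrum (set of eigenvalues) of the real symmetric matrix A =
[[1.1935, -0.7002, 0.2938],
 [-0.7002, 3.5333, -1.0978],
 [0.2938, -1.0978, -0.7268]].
sigma(A) ≈ {-1, 1, 4}

A is real symmetric, so its spectrum consists of real eigenvalues. Expanding the characteristic polynomial of the displayed matrix gives
  det(λ I - A) = p(λ) = λ^3 + (-4)λ^2 + (-1)λ + (4).
Solving p(λ) = 0 yields eigenvalues ≈ -1, 1, 4. (A is shown rounded to 4 decimals, so these recover the underlying integer eigenvalues to within that precision.)
Verification: the trace of A = 4 equals the sum of eigenvalues 4, and det(A) ≈ -4.0003 matches the eigenvalue product -4.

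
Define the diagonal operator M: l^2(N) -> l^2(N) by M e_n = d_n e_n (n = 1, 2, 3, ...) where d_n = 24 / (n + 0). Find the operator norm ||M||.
||M|| = 24 (attained at n = 1)

For M diagonal, ||M|| = sup_n |d_n| = sup_n 24/(n + 0). This is positive and strictly decreasing in n, so the supremum is attained at n = 1: d_1 = 24/(1 + 0) = 24. Hence ||M|| = 24.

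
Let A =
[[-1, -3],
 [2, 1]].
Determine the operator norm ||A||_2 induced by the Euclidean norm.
||A||_2 = sqrt((15 + sqrt(125))/2) ≈ 3.618 (= sqrt(largest eigenvalue of A^T A))

||A||_2 = sigma_max(A) = sqrt(lambda_max(A^T A)). Form the symmetric matrix M = A^T A =
[[5, 5],
 [5, 10]].
Its characteristic polynomial (trace, determinant of M give the coefficients) is
  p(λ) = det(λ I - M) = λ^2 - 15λ + 25.
For λ^2 - 15λ + 25 the discriminant is 125. It is nonnegative but not a perfect square, so the roots are real and irrational: λ = (15 ± sqrt(125))/2 ≈ 13.0902, 1.9098.
So the eigenvalues of A^T A are ≈ 1.9098, 13.0902 (all ≥ 0, as they must be for A^T A). The largest is λ_max = (15 + sqrt(125))/2 ≈ 13.0902, hence ||A||_2 = sqrt(λ_max) = sqrt((15 + sqrt(125))/2) ≈ 3.618.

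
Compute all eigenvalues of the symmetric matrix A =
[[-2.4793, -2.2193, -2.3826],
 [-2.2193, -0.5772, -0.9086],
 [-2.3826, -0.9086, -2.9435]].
sigma(A) ≈ {-6, -1, 1}

A is real symmetric, so its spectrum consists of real eigenvalues. Expanding the characteristic polynomial of the displayed matrix gives
  det(λ I - A) = p(λ) = λ^3 + (6)λ^2 + (-1)λ + (-6).
Solving p(λ) = 0 yields eigenvalues ≈ -6, -1, 1. (A is shown rounded to 4 decimals, so these recover the underlying integer eigenvalues to within that precision.)
Verification: the trace of A = -6 equals the sum of eigenvalues -6, and det(A) ≈ 5.9999 matches the eigenvalue product 6.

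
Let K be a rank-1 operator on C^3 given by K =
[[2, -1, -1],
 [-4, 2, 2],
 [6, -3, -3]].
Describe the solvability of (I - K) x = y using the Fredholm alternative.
(I - K) is singular (det(I - K) = 0, i.e. 1 ∈ sigma(K)). (I - K) x = y is solvable iff y ⊥ ker((I - K)^*) = span{(2, -1, -1)}, i.e. iff 2y_1 - y_2 - y_3 = 0. When solvable, the solutions are x = y + c·(1, -2, 3), c arbitrary (ker(I - K) = span{(1, -2, 3)}, dimension 1).

K has rank 1, so it is an outer product K = u v^T: every row of K is a multiple of one row vector. Reading off the entries, u = (1, -2, 3) and v = (2, -1, -1) (row i of K equals u_i·v^T). A rank-one matrix u v^T satisfies K u = u (v·u) and kills the (2)-dimensional subspace v^⊥, so its characteristic polynomial is lambda^2 (lambda - v·u) with v·u = tr K = 1. Hence the eigenvalues of I - K are 1 (multiplicity 2) and 1 - (1) = 0, so det(I - K) = 0. (Direct check: I - K =
[[-1, 1, 1],
 [4, -1, -2],
 [-6, 3, 4]]
has determinant 0.) So 1 is an eigenvalue of K and (I - K) is not invertible. The finite-dimensional Fredholm alternative says: either (I - K) is invertible, or ker(I - K) ≠ {0} and then range(I - K) = ker((I - K)^*)^⊥, with dim ker(I - K) = dim ker((I - K)^*). We are in the second case, so we need both kernels. Kernel of I - K: (I - K) u = u - u (v·u) = u - u = 0, so ker(I - K) = span{u} = span{(1, -2, 3)} (it is exactly 1-dimensional because rank(I - K) = 2). Kernel of the adjoint: K is real, so (I - K)^* = I - K^T = I - v u^T, and (I - v u^T) v = v - v (u·v) = 0; hence ker((I - K)^*) = span{v} = span{(2, -1, -1)}. Therefore (I - K) x = y is solvable iff <y, v> = 0, i.e. iff 2y_1 - y_2 - y_3 = 0. When this holds, K y = u (v·y) = 0, so (I - K) y = y and x = y is a particular solution; the full solution set is the line x = y + c·u = y + c·(1, -2, 3), c ∈ C.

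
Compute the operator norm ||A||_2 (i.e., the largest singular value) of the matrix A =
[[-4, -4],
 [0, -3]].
||A||_2 = sqrt((41 + sqrt(1105))/2) ≈ 6.0927 (= sqrt(largest eigenvalue of A^T A))

||A||_2 = sigma_max(A) = sqrt(lambda_max(A^T A)). Form the symmetric matrix M = A^T A =
[[16, 16],
 [16, 25]].
Its characteristic polynomial (trace, determinant of M give the coefficients) is
  p(λ) = det(λ I - M) = λ^2 - 41λ + 144.
For λ^2 - 41λ + 144 the discriminant is 1105. It is nonnegative but not a perfect square, so the roots are real and irrational: λ = (41 ± sqrt(1105))/2 ≈ 37.1208, 3.8792.
So the eigenvalues of A^T A are ≈ 3.8792, 37.1208 (all ≥ 0, as they must be for A^T A). The largest is λ_max = (41 + sqrt(1105))/2 ≈ 37.1208, hence ||A||_2 = sqrt(λ_max) = sqrt((41 + sqrt(1105))/2) ≈ 6.0927.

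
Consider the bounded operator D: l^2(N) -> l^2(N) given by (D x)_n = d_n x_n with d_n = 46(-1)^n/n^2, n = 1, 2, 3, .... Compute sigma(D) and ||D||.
sigma(D) = {46(-1)^n/n^2 : n ≥ 1} ∪ {0}; ||D|| = 46

A bounded diagonal operator on l^2 with diagonal entries d_n has spectrum equal to the closure of {d_n : n ≥ 1}: every d_n is an eigenvalue (with eigenvector e_n), so {d_n} ⊂ sigma(D); the spectrum is closed, so its closure is too; and for lambda not in the closure, (D - lambda I) has bounded inverse (the diagonal entries 1/(d_n - lambda) are bounded). For our sequence d_n = 46(-1)^n/n^2, n = 1, 2, 3, ...:
  - {d_n} = {46(-1)^n/n^2 : n ≥ 1}; the only limit point is 0
  - closure = {46(-1)^n/n^2 : n ≥ 1} ∪ {0}
For the norm: a diagonal operator has ||D|| = sup_n |d_n|. Here |d_n| = 46/n^2 is decreasing, so sup_n |d_n| = |d_1| = 46. So ||D|| = 46.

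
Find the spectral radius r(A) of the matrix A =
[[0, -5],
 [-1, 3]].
r(A) = (3 + sqrt(29))/2 ≈ 4.1926

The eigenvalues of A are the roots of its characteristic polynomial. With M = A (coefficients from the trace and determinant):
  p(λ) = det(λ I - M) = λ^2 - 3λ - 5.
For λ^2 - 3λ - 5 the discriminant is 29. It is nonnegative but not a perfect square, so the roots are real and irrational: λ = (3 ± sqrt(29))/2 ≈ 4.1926, -1.1926.
Thus the eigenvalues (to 4 decimals) are 4.1926 (modulus 4.1926); -1.1926 (modulus 1.1926). The spectral radius is the largest modulus: r(A) = (3 + sqrt(29))/2 ≈ 4.1926. (Cross-check: r(A) ≤ ||A||_2 ≈ 5.8541; equality holds whenever A is normal, though it can also hold for some non-normal A.)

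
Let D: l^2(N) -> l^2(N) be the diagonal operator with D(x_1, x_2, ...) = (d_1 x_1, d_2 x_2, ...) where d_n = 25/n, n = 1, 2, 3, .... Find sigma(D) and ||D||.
sigma(D) = {25/n : n ≥ 1} ∪ {0}; ||D|| = 25

A bounded diagonal operator on l^2 with diagonal entries d_n has spectrum equal to the closure of {d_n : n ≥ 1}: every d_n is an eigenvalue (with eigenvector e_n), so {d_n} ⊂ sigma(D); the spectrum is closed, so its closure is too; and for lambda not in the closure, (D - lambda I) has bounded inverse (the diagonal entries 1/(d_n - lambda) are bounded). For our sequence d_n = 25/n, n = 1, 2, 3, ...:
  - {d_n} = {25/n : n ≥ 1}; the only limit point is 0
  - closure = {25/n : n ≥ 1} ∪ {0}
For the norm: a diagonal operator has ||D|| = sup_n |d_n|. Here d_n = 25/n is positive and decreasing, so sup_n |d_n| = d_1 = 25. So ||D|| = 25.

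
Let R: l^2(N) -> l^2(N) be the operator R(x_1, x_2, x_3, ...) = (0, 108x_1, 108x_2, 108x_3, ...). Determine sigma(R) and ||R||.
sigma(R) = closed disk {z in C : |z| ≤ 108}; ||R|| = 108

Note R = 108·U where U is the unit right shift (U x)_k = x_{k-1} (with x_0 := 0); so ||R|| = 108||U|| and sigma(R) = 108·sigma(U). ||R x||^2 = sum_{k≥1} |108x_k|^2 = 11664||x||^2, so ||R|| = 108 and sigma(R) ⊂ {|z| ≤ 108}. For any |lambda| < 108, the equation (R - lambda I) x = 0 forces x_1 = 0, then 108x_k = lambda x_{k+1} ⇒ x = 0, so R has no eigenvalues. But (R - lambda I) is not surjective for |lambda| < 108: solving (R - lambda I) x = e_1 would require x_n proportional to (lambda/108)^(-n), which is not in l^2. So every |lambda| < 108 lies in the residual spectrum. The boundary |lambda| = 108 is in the approximate point spectrum (the spectrum is closed). Hence sigma(R) is the closed disk of radius 108.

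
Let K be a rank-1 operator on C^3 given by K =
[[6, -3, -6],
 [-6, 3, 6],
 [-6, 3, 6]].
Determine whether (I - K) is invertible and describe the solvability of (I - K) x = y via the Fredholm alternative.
(I - K) is invertible (det(I - K) = -14 ≠ 0), so for every y in C^3 the equation (I - K) x = y has a unique solution.

K has rank 1, so it is an outer product K = u v^T: every row of K is a multiple of one row vector. Reading off the entries, u = (-3, 3, 3) and v = (-2, 1, 2) (row i of K equals u_i·v^T). A rank-one matrix u v^T satisfies K u = u (v·u) and kills the (2)-dimensional subspace v^⊥, so its characteristic polynomial is lambda^2 (lambda - v·u) with v·u = tr K = 15. Hence the eigenvalues of I - K are 1 (multiplicity 2) and 1 - (15) = -14, so det(I - K) = -14. (Direct check: I - K =
[[-5, 3, 6],
 [6, -2, -6],
 [6, -3, -5]]
has determinant -14.) The finite-dimensional Fredholm alternative says: either (I - K) is invertible, or ker(I - K) ≠ {0} and then range(I - K) = ker((I - K)^*)^⊥, with dim ker(I - K) = dim ker((I - K)^*). Since det(I - K) ≠ 0, 1 is not an eigenvalue of K and ker(I - K) = {0}, so we are in the first case: for every y there is a unique x = (I - K)^(-1) y. Explicitly, by the Sherman–Morrison formula, (I - u v^T)^(-1) = I + u v^T/(1 - v·u), i.e. (I - K)^(-1) = I + K/(-14).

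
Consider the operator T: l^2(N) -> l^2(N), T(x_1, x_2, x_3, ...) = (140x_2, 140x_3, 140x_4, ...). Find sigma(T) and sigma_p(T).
sigma(T) = closed disk {z in C : |z| ≤ 140}; sigma_p(T) = open disk {z in C : |z| < 140}

Note T = 140·V where V is the unit left shift (V x)_k = x_{k+1}; so sigma(T) = 140·sigma(V) and ||T|| = 140||V||. ||T x||^2 = 19600sum_{k≥2} |x_k|^2 ≤ 19600||x||^2, with equality on {x : x_1 = 0}, so ||T|| = 140. For any lambda with |lambda| < 140, set r = lambda/140 (|r| < 1); the vector x = (1, r, r^2, ...) is in l^2 and satisfies T x = 140(r, r^2, ...) = lambda x, so lambda is an eigenvalue. On the boundary |lambda| = 140 the geometric series diverges, so no l^2 eigenvector exists, but these lambda lie in the approximate point spectrum. Hence sigma(T) is the closed disk of radius 140 and sigma_p(T) is the open disk.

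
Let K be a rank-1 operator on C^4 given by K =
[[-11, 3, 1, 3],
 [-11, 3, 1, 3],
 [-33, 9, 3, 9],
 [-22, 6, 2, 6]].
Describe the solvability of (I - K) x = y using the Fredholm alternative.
(I - K) is singular (det(I - K) = 0, i.e. 1 ∈ sigma(K)). (I - K) x = y is solvable iff y ⊥ ker((I - K)^*) = span{(-11, 3, 1, 3)}, i.e. iff -11y_1 + 3y_2 + y_3 + 3y_4 = 0. When solvable, the solutions are x = y + c·(1, 1, 3, 2), c arbitrary (ker(I - K) = span{(1, 1, 3, 2)}, dimension 1).

K has rank 1, so it is an outer product K = u v^T: every row of K is a multiple of one row vector. Reading off the entries, u = (1, 1, 3, 2) and v = (-11, 3, 1, 3) (row i of K equals u_i·v^T). A rank-one matrix u v^T satisfies K u = u (v·u) and kills the (3)-dimensional subspace v^⊥, so its characteristic polynomial is lambda^3 (lambda - v·u) with v·u = tr K = 1. Hence the eigenvalues of I - K are 1 (multiplicity 3) and 1 - (1) = 0, so det(I - K) = 0. (Direct check: I - K =
[[12, -3, -1, -3],
 [11, -2, -1, -3],
 [33, -9, -2, -9],
 [22, -6, -2, -5]]
has determinant 0.) So 1 is an eigenvalue of K and (I - K) is not invertible. The finite-dimensional Fredholm alternative says: either (I - K) is invertible, or ker(I - K) ≠ {0} and then range(I - K) = ker((I - K)^*)^⊥, with dim ker(I - K) = dim ker((I - K)^*). We are in the second case, so we need both kernels. Kernel of I - K: (I - K) u = u - u (v·u) = u - u = 0, so ker(I - K) = span{u} = span{(1, 1, 3, 2)} (it is exactly 1-dimensional because rank(I - K) = 3). Kernel of the adjoint: K is real, so (I - K)^* = I - K^T = I - v u^T, and (I - v u^T) v = v - v (u·v) = 0; hence ker((I - K)^*) = span{v} = span{(-11, 3, 1, 3)}. Therefore (I - K) x = y is solvable iff <y, v> = 0, i.e. iff -11y_1 + 3y_2 + y_3 + 3y_4 = 0. When this holds, K y = u (v·y) = 0, so (I - K) y = y and x = y is a particular solution; the full solution set is the line x = y + c·u = y + c·(1, 1, 3, 2), c ∈ C.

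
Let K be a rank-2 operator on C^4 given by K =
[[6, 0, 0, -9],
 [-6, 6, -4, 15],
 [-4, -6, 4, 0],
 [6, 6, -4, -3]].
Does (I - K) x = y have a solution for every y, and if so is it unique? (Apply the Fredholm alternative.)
(I - K) is invertible (det(I - K) = -36 ≠ 0), so for every y in C^4 the equation (I - K) x = y has a unique solution.

K has rank 2 and factors as K = U V^T = u1 v1^T + u2 v2^T with u1 = (3, -3, -2, 3), v1 = (2, 0, 0, -3), u2 = (0, 2, -2, 2), v2 = (0, 3, -2, 3) (multiplying out reproduces the displayed K). The nonzero eigenvalues of U V^T coincide with those of the 2 x 2 matrix G = V^T U = [[v1·u1, v1·u2], [v2·u1, v2·u2]] = [[-3, -6], [4, 16]], and by the Sylvester determinant identity det(I_4 - U V^T) = det(I_2 - V^T U) = det([[4, 6], [-4, -15]]) = (4)(-15) - (6)(-4) = -36. (Direct check: I - K =
[[-5, 0, 0, 9],
 [6, -5, 4, -15],
 [4, 6, -3, 0],
 [-6, -6, 4, 4]]
has determinant -36.) The finite-dimensional Fredholm alternative says: either (I - K) is invertible, or ker(I - K) ≠ {0} and then range(I - K) = ker((I - K)^*)^⊥, with dim ker(I - K) = dim ker((I - K)^*). Since det(I - K) ≠ 0, 1 is not an eigenvalue of K and ker(I - K) = {0}, so we are in the first case: for every y there is a unique x = (I - K)^(-1) y. (Explicitly, by the Woodbury identity, (I - U V^T)^(-1) = I + U (I_2 - G)^(-1) V^T.)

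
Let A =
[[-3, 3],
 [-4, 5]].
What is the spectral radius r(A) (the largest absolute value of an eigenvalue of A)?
r(A) = 3

The eigenvalues of A are the roots of its characteristic polynomial. With M = A (coefficients from the trace and determinant):
  p(λ) = det(λ I - M) = λ^2 - 2λ - 3.
For λ^2 - 2λ - 3 the discriminant is 16. It is a perfect square (4^2), so the roots are rational: λ = (2 ± 4)/2 = 3, -1.
Thus the eigenvalues (to 4 decimals) are 3 (modulus 3); -1 (modulus 1). The spectral radius is the largest modulus: r(A) = 3. (Cross-check: r(A) ≤ ||A||_2 ≈ 7.6712; equality holds whenever A is normal, though it can also hold for some non-normal A.)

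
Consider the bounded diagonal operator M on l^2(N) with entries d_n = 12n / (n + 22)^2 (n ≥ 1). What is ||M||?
||M|| = 3/22 (attained at n = 22)

For M diagonal, ||M|| = sup_n |d_n|. Treat f(x) = 12x / (x + 22)^2 for real x > 0. By the quotient rule, f'(x) = 12(22 - x)/(x + 22)^3, which is positive for x < 22 and negative for x > 22. So f has a unique maximum at x = 22, and since 22 is a positive integer, the supremum over n ≥ 1 is attained at n = 22: d_22 = 12·22/(22 + 22)^2 = 12·22/1936 = 3/22. Hence ||M|| = 3/22.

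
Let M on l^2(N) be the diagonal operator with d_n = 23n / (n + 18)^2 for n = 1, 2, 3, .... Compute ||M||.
||M|| = 23/72 (attained at n = 18)

For M diagonal, ||M|| = sup_n |d_n|. Treat f(x) = 23x / (x + 18)^2 for real x > 0. By the quotient rule, f'(x) = 23(18 - x)/(x + 18)^3, which is positive for x < 18 and negative for x > 18. So f has a unique maximum at x = 18, and since 18 is a positive integer, the supremum over n ≥ 1 is attained at n = 18: d_18 = 23·18/(18 + 18)^2 = 23·18/1296 = 23/72. Hence ||M|| = 23/72.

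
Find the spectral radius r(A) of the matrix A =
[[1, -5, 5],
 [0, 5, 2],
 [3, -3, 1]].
r(A) ≈ 5.6243

The eigenvalues of A are the roots of its characteristic polynomial. With M = A (coefficients from the trace, the sum of principal 2x2 minors, and det A):
  p(λ) = det(λ I - M) = λ^3 - 7λ^2 + 2λ + 94.
No integer candidate from the rational root theorem (±divisors of 94) is a root, so the roots are irrational. The cubic discriminant is Δ = -133128 < 0, so there is one real root and a complex-conjugate pair. p(-3) = -2 and p(-2) = 54 have opposite signs, so a root lies in (-3, -2); Newton's method refines it to λ ≈ -2.9717. Dividing out (λ - (-2.9717)) leaves approximately λ^2 - 9.9717λ + 31.6323. For λ^2 - 9.9717λ + 31.6323 the discriminant is -27.0952. It is negative, so the remaining roots are the complex-conjugate pair λ ≈ 4.9858 ± 2.6027i. Their product equals the constant term, so |λ|^2 ≈ 31.6323 and |λ| ≈ 5.6243.
Thus the eigenvalues (to 4 decimals) are -2.9717 (modulus 2.9717); 4.9858 ± 2.6027i (modulus 5.6243). The spectral radius is the largest modulus: r(A) ≈ 5.6243. (Cross-check: r(A) ≤ ||A||_2 ≈ 8.4735; equality holds whenever A is normal, though it can also hold for some non-normal A.)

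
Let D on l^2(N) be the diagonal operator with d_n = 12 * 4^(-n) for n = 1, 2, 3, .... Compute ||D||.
||D|| = 3 (attained at n = 1)

For D diagonal, ||D|| = sup_n |d_n|. The sequence d_n = 12 * 4^(-n) is positive and strictly decreasing (ratio 4^(-1) < 1), so the supremum is d_1 = 12/4 = 3. Hence ||D|| = 3.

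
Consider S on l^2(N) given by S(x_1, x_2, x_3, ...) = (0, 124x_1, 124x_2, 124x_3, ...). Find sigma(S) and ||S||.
sigma(S) = closed disk {z in C : |z| ≤ 124}; ||S|| = 124

Note S = 124·U where U is the unit right shift (U x)_k = x_{k-1} (with x_0 := 0); so ||S|| = 124||U|| and sigma(S) = 124·sigma(U). ||S x||^2 = sum_{k≥1} |124x_k|^2 = 15376||x||^2, so ||S|| = 124 and sigma(S) ⊂ {|z| ≤ 124}. For any |lambda| < 124, the equation (S - lambda I) x = 0 forces x_1 = 0, then 124x_k = lambda x_{k+1} ⇒ x = 0, so S has no eigenvalues. But (S - lambda I) is not surjective for |lambda| < 124: solving (S - lambda I) x = e_1 would require x_n proportional to (lambda/124)^(-n), which is not in l^2. So every |lambda| < 124 lies in the residual spectrum. The boundary |lambda| = 124 is in the approximate point spectrum (the spectrum is closed). Hence sigma(S) is the closed disk of radius 124.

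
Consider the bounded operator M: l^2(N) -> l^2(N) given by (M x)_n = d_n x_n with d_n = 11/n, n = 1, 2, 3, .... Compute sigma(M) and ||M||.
sigma(M) = {11/n : n ≥ 1} ∪ {0}; ||M|| = 11

A bounded diagonal operator on l^2 with diagonal entries d_n has spectrum equal to the closure of {d_n : n ≥ 1}: every d_n is an eigenvalue (with eigenvector e_n), so {d_n} ⊂ sigma(M); the spectrum is closed, so its closure is too; and for lambda not in the closure, (M - lambda I) has bounded inverse (the diagonal entries 1/(d_n - lambda) are bounded). For our sequence d_n = 11/n, n = 1, 2, 3, ...:
  - {d_n} = {11/n : n ≥ 1}; the only limit point is 0
  - closure = {11/n : n ≥ 1} ∪ {0}
For the norm: a diagonal operator has ||M|| = sup_n |d_n|. Here d_n = 11/n is positive and decreasing, so sup_n |d_n| = d_1 = 11. So ||M|| = 11.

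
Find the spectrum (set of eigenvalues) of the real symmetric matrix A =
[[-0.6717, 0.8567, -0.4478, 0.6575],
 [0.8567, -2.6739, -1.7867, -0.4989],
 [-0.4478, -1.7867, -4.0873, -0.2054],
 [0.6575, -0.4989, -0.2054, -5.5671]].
sigma(A) ≈ {-6, -5, -2, 0}

A is real symmetric, so its spectrum consists of real eigenvalues. Expanding the characteristic polynomial of the displayed matrix gives
  det(λ I - A) = p(λ) = λ^4 + (13)λ^3 + (52)λ^2 + (60)λ + (0).
Solving p(λ) = 0 yields eigenvalues ≈ -6, -5, -2, 0. (A is shown rounded to 4 decimals, so these recover the underlying integer eigenvalues to within that precision.)
Verification: the trace of A = -13 equals the sum of eigenvalues -13, and det(A) ≈ 0.0009 matches the eigenvalue product 0.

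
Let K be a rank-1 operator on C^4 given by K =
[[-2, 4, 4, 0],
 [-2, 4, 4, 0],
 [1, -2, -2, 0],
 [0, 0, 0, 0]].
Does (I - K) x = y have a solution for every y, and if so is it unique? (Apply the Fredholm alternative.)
(I - K) is invertible (det(I - K) = 1 ≠ 0), so for every y in C^4 the equation (I - K) x = y has a unique solution.

K has rank 1, so it is an outer product K = u v^T: every row of K is a multiple of one row vector. Reading off the entries, u = (2, 2, -1, 0) and v = (-1, 2, 2, 0) (row i of K equals u_i·v^T). A rank-one matrix u v^T satisfies K u = u (v·u) and kills the (3)-dimensional subspace v^⊥, so its characteristic polynomial is lambda^3 (lambda - v·u) with v·u = tr K = 0. Hence the eigenvalues of I - K are 1 (multiplicity 3) and 1 - (0) = 1, so det(I - K) = 1. (Direct check: I - K =
[[3, -4, -4, 0],
 [2, -3, -4, 0],
 [-1, 2, 3, 0],
 [0, 0, 0, 1]]
has determinant 1.) The finite-dimensional Fredholm alternative says: either (I - K) is invertible, or ker(I - K) ≠ {0} and then range(I - K) = ker((I - K)^*)^⊥, with dim ker(I - K) = dim ker((I - K)^*). Since det(I - K) ≠ 0, 1 is not an eigenvalue of K and ker(I - K) = {0}, so we are in the first case: for every y there is a unique x = (I - K)^(-1) y. Explicitly, by the Sherman–Morrison formula, (I - u v^T)^(-1) = I + u v^T/(1 - v·u), i.e. (I - K)^(-1) = I + K.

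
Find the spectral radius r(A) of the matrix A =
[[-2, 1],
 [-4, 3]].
r(A) = 2

The eigenvalues of A are the roots of its characteristic polynomial. With M = A (coefficients from the trace and determinant):
  p(λ) = det(λ I - M) = λ^2 - λ - 2.
For λ^2 - λ - 2 the discriminant is 9. It is a perfect square (3^2), so the roots are rational: λ = (1 ± 3)/2 = 2, -1.
Thus the eigenvalues (to 4 decimals) are 2 (modulus 2); -1 (modulus 1). The spectral radius is the largest modulus: r(A) = 2. (Cross-check: r(A) ≤ ||A||_2 ≈ 5.465; equality holds whenever A is normal, though it can also hold for some non-normal A.)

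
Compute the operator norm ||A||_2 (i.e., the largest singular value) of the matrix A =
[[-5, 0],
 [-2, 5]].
||A||_2 = sqrt((54 + sqrt(416))/2) ≈ 6.099 (= sqrt(largest eigenvalue of A^T A))

||A||_2 = sigma_max(A) = sqrt(lambda_max(A^T A)). Form the symmetric matrix M = A^T A =
[[29, -10],
 [-10, 25]].
Its characteristic polynomial (trace, determinant of M give the coefficients) is
  p(λ) = det(λ I - M) = λ^2 - 54λ + 625.
For λ^2 - 54λ + 625 the discriminant is 416. It is nonnegative but not a perfect square, so the roots are real and irrational: λ = (54 ± sqrt(416))/2 ≈ 37.198, 16.802.
So the eigenvalues of A^T A are ≈ 16.802, 37.198 (all ≥ 0, as they must be for A^T A). The largest is λ_max = (54 + sqrt(416))/2 ≈ 37.198, hence ||A||_2 = sqrt(λ_max) = sqrt((54 + sqrt(416))/2) ≈ 6.099.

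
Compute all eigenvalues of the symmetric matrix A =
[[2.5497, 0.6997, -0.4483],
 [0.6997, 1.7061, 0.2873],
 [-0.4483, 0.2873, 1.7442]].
sigma(A) ≈ {1, 2, 3}

A is real symmetric, so its spectrum consists of real eigenvalues. Expanding the characteristic polynomial of the displayed matrix gives
  det(λ I - A) = p(λ) = λ^3 + (-6)λ^2 + (11)λ + (-6).
Solving p(λ) = 0 yields eigenvalues ≈ 1, 2, 3. (A is shown rounded to 4 decimals, so these recover the underlying integer eigenvalues to within that precision.)
Verification: the trace of A = 6 equals the sum of eigenvalues 6, and det(A) ≈ 5.9998 matches the eigenvalue product 6.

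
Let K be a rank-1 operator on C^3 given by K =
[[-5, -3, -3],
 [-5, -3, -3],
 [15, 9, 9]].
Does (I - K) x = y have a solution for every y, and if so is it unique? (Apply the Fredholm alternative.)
(I - K) is singular (det(I - K) = 0, i.e. 1 ∈ sigma(K)). (I - K) x = y is solvable iff y ⊥ ker((I - K)^*) = span{(-5, -3, -3)}, i.e. iff -5y_1 - 3y_2 - 3y_3 = 0. When solvable, the solutions are x = y + c·(1, 1, -3), c arbitrary (ker(I - K) = span{(1, 1, -3)}, dimension 1).

K has rank 1, so it is an outer product K = u v^T: every row of K is a multiple of one row vector. Reading off the entries, u = (1, 1, -3) and v = (-5, -3, -3) (row i of K equals u_i·v^T). A rank-one matrix u v^T satisfies K u = u (v·u) and kills the (2)-dimensional subspace v^⊥, so its characteristic polynomial is lambda^2 (lambda - v·u) with v·u = tr K = 1. Hence the eigenvalues of I - K are 1 (multiplicity 2) and 1 - (1) = 0, so det(I - K) = 0. (Direct check: I - K =
[[6, 3, 3],
 [5, 4, 3],
 [-15, -9, -8]]
has determinant 0.) So 1 is an eigenvalue of K and (I - K) is not invertible. The finite-dimensional Fredholm alternative says: either (I - K) is invertible, or ker(I - K) ≠ {0} and then range(I - K) = ker((I - K)^*)^⊥, with dim ker(I - K) = dim ker((I - K)^*). We are in the second case, so we need both kernels. Kernel of I - K: (I - K) u = u - u (v·u) = u - u = 0, so ker(I - K) = span{u} = span{(1, 1, -3)} (it is exactly 1-dimensional because rank(I - K) = 2). Kernel of the adjoint: K is real, so (I - K)^* = I - K^T = I - v u^T, and (I - v u^T) v = v - v (u·v) = 0; hence ker((I - K)^*) = span{v} = span{(-5, -3, -3)}. Therefore (I - K) x = y is solvable iff <y, v> = 0, i.e. iff -5y_1 - 3y_2 - 3y_3 = 0. When this holds, K y = u (v·y) = 0, so (I - K) y = y and x = y is a particular solution; the full solution set is the line x = y + c·u = y + c·(1, 1, -3), c ∈ C.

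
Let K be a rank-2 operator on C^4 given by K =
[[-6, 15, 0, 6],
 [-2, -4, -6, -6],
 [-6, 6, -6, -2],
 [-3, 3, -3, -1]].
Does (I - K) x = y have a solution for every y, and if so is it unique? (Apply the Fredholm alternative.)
(I - K) is invertible (det(I - K) = 214 ≠ 0), so for every y in C^4 the equation (I - K) x = y has a unique solution.

K has rank 2 and factors as K = U V^T = u1 v1^T + u2 v2^T with u1 = (-3, 2, 0, 0), v1 = (-1, -2, -3, -3), u2 = (-3, 0, -2, -1), v2 = (3, -3, 3, 1) (multiplying out reproduces the displayed K). The nonzero eigenvalues of U V^T coincide with those of the 2 x 2 matrix G = V^T U = [[v1·u1, v1·u2], [v2·u1, v2·u2]] = [[-1, 12], [-15, -16]], and by the Sylvester determinant identity det(I_4 - U V^T) = det(I_2 - V^T U) = det([[2, -12], [15, 17]]) = (2)(17) - (-12)(15) = 214. (Direct check: I - K =
[[7, -15, 0, -6],
 [2, 5, 6, 6],
 [6, -6, 7, 2],
 [3, -3, 3, 2]]
has determinant 214.) The finite-dimensional Fredholm alternative says: either (I - K) is invertible, or ker(I - K) ≠ {0} and then range(I - K) = ker((I - K)^*)^⊥, with dim ker(I - K) = dim ker((I - K)^*). Since det(I - K) ≠ 0, 1 is not an eigenvalue of K and ker(I - K) = {0}, so we are in the first case: for every y there is a unique x = (I - K)^(-1) y. (Explicitly, by the Woodbury identity, (I - U V^T)^(-1) = I + U (I_2 - G)^(-1) V^T.)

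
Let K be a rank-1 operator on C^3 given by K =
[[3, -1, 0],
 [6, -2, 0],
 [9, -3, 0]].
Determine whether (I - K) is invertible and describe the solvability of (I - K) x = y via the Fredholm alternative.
(I - K) is singular (det(I - K) = 0, i.e. 1 ∈ sigma(K)). (I - K) x = y is solvable iff y ⊥ ker((I - K)^*) = span{(3, -1, 0)}, i.e. iff 3y_1 - y_2 = 0. When solvable, the solutions are x = y + c·(1, 2, 3), c arbitrary (ker(I - K) = span{(1, 2, 3)}, dimension 1).

K has rank 1, so it is an outer product K = u v^T: every row of K is a multiple of one row vector. Reading off the entries, u = (1, 2, 3) and v = (3, -1, 0) (row i of K equals u_i·v^T). A rank-one matrix u v^T satisfies K u = u (v·u) and kills the (2)-dimensional subspace v^⊥, so its characteristic polynomial is lambda^2 (lambda - v·u) with v·u = tr K = 1. Hence the eigenvalues of I - K are 1 (multiplicity 2) and 1 - (1) = 0, so det(I - K) = 0. (Direct check: I - K =
[[-2, 1, 0],
 [-6, 3, 0],
 [-9, 3, 1]]
has determinant 0.) So 1 is an eigenvalue of K and (I - K) is not invertible. The finite-dimensional Fredholm alternative says: either (I - K) is invertible, or ker(I - K) ≠ {0} and then range(I - K) = ker((I - K)^*)^⊥, with dim ker(I - K) = dim ker((I - K)^*). We are in the second case, so we need both kernels. Kernel of I - K: (I - K) u = u - u (v·u) = u - u = 0, so ker(I - K) = span{u} = span{(1, 2, 3)} (it is exactly 1-dimensional because rank(I - K) = 2). Kernel of the adjoint: K is real, so (I - K)^* = I - K^T = I - v u^T, and (I - v u^T) v = v - v (u·v) = 0; hence ker((I - K)^*) = span{v} = span{(3, -1, 0)}. Therefore (I - K) x = y is solvable iff <y, v> = 0, i.e. iff 3y_1 - y_2 = 0. When this holds, K y = u (v·y) = 0, so (I - K) y = y and x = y is a particular solution; the full solution set is the line x = y + c·u = y + c·(1, 2, 3), c ∈ C.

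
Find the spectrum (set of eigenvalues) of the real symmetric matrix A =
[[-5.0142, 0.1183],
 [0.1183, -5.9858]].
sigma(A) ≈ {-6, -5}

A is real symmetric, so its spectrum consists of real eigenvalues. Expanding the characteristic polynomial of the displayed matrix gives
  det(λ I - A) = p(λ) = λ^2 + (11)λ + (30).
Solving p(λ) = 0 yields eigenvalues ≈ -6, -5. (A is shown rounded to 4 decimals, so these recover the underlying integer eigenvalues to within that precision.)
Verification: the trace of A = -11 equals the sum of eigenvalues -11, and det(A) ≈ 30.0000 matches the eigenvalue product 30.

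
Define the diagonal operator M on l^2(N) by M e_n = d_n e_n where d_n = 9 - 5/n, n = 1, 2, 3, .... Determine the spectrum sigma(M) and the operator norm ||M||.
sigma(M) = {9 - 5/n : n ≥ 1} ∪ {9}; ||M|| = 9

A bounded diagonal operator on l^2 with diagonal entries d_n has spectrum equal to the closure of {d_n : n ≥ 1}: every d_n is an eigenvalue (with eigenvector e_n), so {d_n} ⊂ sigma(M); the spectrum is closed, so its closure is too; and for lambda not in the closure, (M - lambda I) has bounded inverse (the diagonal entries 1/(d_n - lambda) are bounded). For our sequence d_n = 9 - 5/n, n = 1, 2, 3, ...:
  - {d_n} = {9 - 5/n : n ≥ 1}; the only limit point is 9
  - closure = {9 - 5/n : n ≥ 1} ∪ {9}
For the norm: a diagonal operator has ||M|| = sup_n |d_n|. Here d_n = 9 - 5/n increases monotonically from d_1 = 4 toward 9, with all terms in [4, 9); so sup_n |d_n| = 9 (the supremum is the limit, not attained). So ||M|| = 9.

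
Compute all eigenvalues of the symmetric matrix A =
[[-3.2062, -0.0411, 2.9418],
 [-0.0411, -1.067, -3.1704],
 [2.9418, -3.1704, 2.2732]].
sigma(A) ≈ {-5, -2, 5}

A is real symmetric, so its spectrum consists of real eigenvalues. Expanding the characteristic polynomial of the displayed matrix gives
  det(λ I - A) = p(λ) = λ^3 + (2)λ^2 + (-25)λ + (-50).
Solving p(λ) = 0 yields eigenvalues ≈ -5, -2, 5. (A is shown rounded to 4 decimals, so these recover the underlying integer eigenvalues to within that precision.)
Verification: the trace of A = -2 equals the sum of eigenvalues -2, and det(A) ≈ 50.0004 matches the eigenvalue product 50.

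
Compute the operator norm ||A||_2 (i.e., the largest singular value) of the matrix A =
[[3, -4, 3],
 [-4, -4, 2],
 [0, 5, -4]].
||A||_2 ≈ 9.2465 (= sqrt(largest eigenvalue of A^T A))

||A||_2 = sigma_max(A) = sqrt(lambda_max(A^T A)). Form the symmetric matrix M = A^T A =
[[25, 4, 1],
 [4, 57, -40],
 [1, -40, 29]].
Its characteristic polynomial (trace, sum of principal 2x2 minors, determinant of M give the coefficients) is
  p(λ) = det(λ I - M) = λ^3 - 111λ^2 + 2186λ - 484.
No integer candidate from the rational root theorem (±divisors of 484) is a root, so the roots are irrational. The cubic discriminant is Δ = 16552911316 > 0, so there are three distinct real roots. p(0) = -484 and p(1) = 1592 have opposite signs, so a root lies in (0, 1); Newton's method refines it to λ ≈ 0.224. p(25) = 416 and p(26) = -1108 have opposite signs, so a root lies in (25, 26); Newton's method refines it to λ ≈ 25.2775. p(85) = -2524 and p(86) = 2612 have opposite signs, so a root lies in (85, 86); Newton's method refines it to λ ≈ 85.4985. Check (Vieta): the three roots sum to 111, matching tr M = 111.
So the eigenvalues of A^T A are ≈ 0.224, 25.2775, 85.4985 (all ≥ 0, as they must be for A^T A). The largest is λ_max ≈ 85.4985, hence ||A||_2 = sqrt(λ_max) ≈ 9.2465.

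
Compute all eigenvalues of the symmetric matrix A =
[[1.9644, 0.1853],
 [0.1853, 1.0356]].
sigma(A) ≈ {1, 2}

A is real symmetric, so its spectrum consists of real eigenvalues. Expanding the characteristic polynomial of the displayed matrix gives
  det(λ I - A) = p(λ) = λ^2 + (-3)λ + (2).
Solving p(λ) = 0 yields eigenvalues ≈ 1, 2. (A is shown rounded to 4 decimals, so these recover the underlying integer eigenvalues to within that precision.)
Verification: the trace of A = 3 equals the sum of eigenvalues 3, and det(A) ≈ 2.0000 matches the eigenvalue product 2.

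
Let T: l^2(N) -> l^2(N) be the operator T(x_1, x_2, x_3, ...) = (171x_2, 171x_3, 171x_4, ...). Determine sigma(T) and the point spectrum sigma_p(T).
sigma(T) = closed disk {z in C : |z| ≤ 171}; sigma_p(T) = open disk {z in C : |z| < 171}

Note T = 171·V where V is the unit left shift (V x)_k = x_{k+1}; so sigma(T) = 171·sigma(V) and ||T|| = 171||V||. ||T x||^2 = 29241sum_{k≥2} |x_k|^2 ≤ 29241||x||^2, with equality on {x : x_1 = 0}, so ||T|| = 171. For any lambda with |lambda| < 171, set r = lambda/171 (|r| < 1); the vector x = (1, r, r^2, ...) is in l^2 and satisfies T x = 171(r, r^2, ...) = lambda x, so lambda is an eigenvalue. On the boundary |lambda| = 171 the geometric series diverges, so no l^2 eigenvector exists, but these lambda lie in the approximate point spectrum. Hence sigma(T) is the closed disk of radius 171 and sigma_p(T) is the open disk.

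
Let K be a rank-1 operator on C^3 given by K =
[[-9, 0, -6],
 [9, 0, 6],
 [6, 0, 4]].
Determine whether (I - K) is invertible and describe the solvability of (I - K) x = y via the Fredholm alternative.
(I - K) is invertible (det(I - K) = 6 ≠ 0), so for every y in C^3 the equation (I - K) x = y has a unique solution.

K has rank 1, so it is an outer product K = u v^T: every row of K is a multiple of one row vector. Reading off the entries, u = (3, -3, -2) and v = (-3, 0, -2) (row i of K equals u_i·v^T). A rank-one matrix u v^T satisfies K u = u (v·u) and kills the (2)-dimensional subspace v^⊥, so its characteristic polynomial is lambda^2 (lambda - v·u) with v·u = tr K = -5. Hence the eigenvalues of I - K are 1 (multiplicity 2) and 1 - (-5) = 6, so det(I - K) = 6. (Direct check: I - K =
[[10, 0, 6],
 [-9, 1, -6],
 [-6, 0, -3]]
has determinant 6.) The finite-dimensional Fredholm alternative says: either (I - K) is invertible, or ker(I - K) ≠ {0} and then range(I - K) = ker((I - K)^*)^⊥, with dim ker(I - K) = dim ker((I - K)^*). Since det(I - K) ≠ 0, 1 is not an eigenvalue of K and ker(I - K) = {0}, so we are in the first case: for every y there is a unique x = (I - K)^(-1) y. Explicitly, by the Sherman–Morrison formula, (I - u v^T)^(-1) = I + u v^T/(1 - v·u), i.e. (I - K)^(-1) = I + K/(6).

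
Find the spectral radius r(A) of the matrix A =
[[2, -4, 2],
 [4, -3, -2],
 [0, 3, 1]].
r(A) ≈ 4.4934

The eigenvalues of A are the roots of its characteristic polynomial. With M = A (coefficients from the trace, the sum of principal 2x2 minors, and det A):
  p(λ) = det(λ I - M) = λ^3 + 15λ - 46.
No integer candidate from the rational root theorem (±divisors of 46) is a root, so the roots are irrational. The cubic discriminant is Δ = -70632 < 0, so there is one real root and a complex-conjugate pair. p(2) = -8 and p(3) = 26 have opposite signs, so a root lies in (2, 3); Newton's method refines it to λ ≈ 2.2783. Dividing out (λ - (2.2783)) leaves approximately λ^2 + 2.2783λ + 20.1906. For λ^2 + 2.2783λ + 20.1906 the discriminant is -75.5718. It is negative, so the remaining roots are the complex-conjugate pair λ ≈ -1.1391 ± 4.3466i. Their product equals the constant term, so |λ|^2 ≈ 20.1906 and |λ| ≈ 4.4934.
Thus the eigenvalues (to 4 decimals) are 2.2783 (modulus 2.2783); -1.1391 ± 4.3466i (modulus 4.4934). The spectral radius is the largest modulus: r(A) ≈ 4.4934. (Cross-check: r(A) ≤ ||A||_2 ≈ 6.9598; equality holds whenever A is normal, though it can also hold for some non-normal A.)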